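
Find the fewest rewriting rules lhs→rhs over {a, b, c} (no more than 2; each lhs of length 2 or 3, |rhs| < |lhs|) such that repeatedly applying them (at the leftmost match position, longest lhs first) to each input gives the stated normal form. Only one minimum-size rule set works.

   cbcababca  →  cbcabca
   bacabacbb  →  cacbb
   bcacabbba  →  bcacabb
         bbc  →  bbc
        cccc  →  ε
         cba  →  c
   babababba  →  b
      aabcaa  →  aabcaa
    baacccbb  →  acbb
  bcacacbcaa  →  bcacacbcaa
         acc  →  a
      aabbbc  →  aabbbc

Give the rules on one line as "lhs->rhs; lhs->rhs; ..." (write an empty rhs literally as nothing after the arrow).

ba->; cc->

  | cbcababca => cbcabca
  | bacabacbb => cabacbb => cacbb
  | bcacabbba => bcacabb
  | bbc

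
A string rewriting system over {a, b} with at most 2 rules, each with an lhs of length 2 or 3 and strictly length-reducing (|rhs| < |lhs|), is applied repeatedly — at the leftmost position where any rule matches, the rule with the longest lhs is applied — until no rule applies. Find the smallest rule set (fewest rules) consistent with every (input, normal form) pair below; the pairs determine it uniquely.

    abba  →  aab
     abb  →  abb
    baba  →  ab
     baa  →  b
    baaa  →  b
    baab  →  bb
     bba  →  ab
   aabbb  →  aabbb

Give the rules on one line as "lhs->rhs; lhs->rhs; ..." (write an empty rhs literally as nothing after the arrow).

  | abba => aab
  | abb
  | baba => bba => ab
  | baa => ba => b

ba->b; bba->ab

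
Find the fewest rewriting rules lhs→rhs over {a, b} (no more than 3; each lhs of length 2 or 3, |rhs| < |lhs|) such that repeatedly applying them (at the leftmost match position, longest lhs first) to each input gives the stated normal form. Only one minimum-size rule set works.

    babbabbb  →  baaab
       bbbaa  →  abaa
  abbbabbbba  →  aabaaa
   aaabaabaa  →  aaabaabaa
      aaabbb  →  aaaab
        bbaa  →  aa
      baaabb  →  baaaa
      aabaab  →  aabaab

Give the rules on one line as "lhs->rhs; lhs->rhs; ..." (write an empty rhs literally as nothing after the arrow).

  | babbabbb => baabbb => baaab
  | bbbaa => abaa
  | abbbabbbba => aababbbba => aabaabba => aabaaa
  | aaabaabaa

bb->a; bba->a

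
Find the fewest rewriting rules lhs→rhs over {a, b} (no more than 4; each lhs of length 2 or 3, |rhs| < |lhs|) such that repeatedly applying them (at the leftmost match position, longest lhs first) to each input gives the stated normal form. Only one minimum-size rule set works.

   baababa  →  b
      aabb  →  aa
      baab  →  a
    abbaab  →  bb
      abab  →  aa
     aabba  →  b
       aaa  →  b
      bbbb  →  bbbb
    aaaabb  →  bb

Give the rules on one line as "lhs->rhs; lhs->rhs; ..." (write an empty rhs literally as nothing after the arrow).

aaa->b; ab->a; ba->

  | baababa => ababa => aaba => aaa => b
  | aabb => aab => aa
  | baab => ab => a
  | abbaab => abaab => aaab => bb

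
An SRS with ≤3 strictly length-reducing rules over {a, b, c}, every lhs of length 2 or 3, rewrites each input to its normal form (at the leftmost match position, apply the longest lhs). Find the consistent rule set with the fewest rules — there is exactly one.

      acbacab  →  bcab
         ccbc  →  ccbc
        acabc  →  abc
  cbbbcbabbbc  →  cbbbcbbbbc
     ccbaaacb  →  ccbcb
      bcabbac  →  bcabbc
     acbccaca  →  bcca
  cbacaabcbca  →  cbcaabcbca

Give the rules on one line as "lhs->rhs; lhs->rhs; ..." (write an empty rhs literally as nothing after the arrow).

ac->; ba->b

  | acbacab => bacab => bcab
  | ccbc
  | acabc => abc
  | cbbbcbabbbc => cbbbcbbbbc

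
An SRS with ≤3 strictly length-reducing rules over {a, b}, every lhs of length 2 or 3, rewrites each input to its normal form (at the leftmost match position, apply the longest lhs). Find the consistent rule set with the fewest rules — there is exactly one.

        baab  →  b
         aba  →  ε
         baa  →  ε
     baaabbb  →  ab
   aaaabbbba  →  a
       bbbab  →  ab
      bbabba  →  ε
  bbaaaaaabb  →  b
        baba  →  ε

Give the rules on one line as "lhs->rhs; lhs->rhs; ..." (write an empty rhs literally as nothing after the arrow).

aa->; ba->a; bb->b

  | baab => aab => b
  | aba => aa => ε
  | baa => aa => ε
  | baaabbb => aaabbb => abbb => abb => ab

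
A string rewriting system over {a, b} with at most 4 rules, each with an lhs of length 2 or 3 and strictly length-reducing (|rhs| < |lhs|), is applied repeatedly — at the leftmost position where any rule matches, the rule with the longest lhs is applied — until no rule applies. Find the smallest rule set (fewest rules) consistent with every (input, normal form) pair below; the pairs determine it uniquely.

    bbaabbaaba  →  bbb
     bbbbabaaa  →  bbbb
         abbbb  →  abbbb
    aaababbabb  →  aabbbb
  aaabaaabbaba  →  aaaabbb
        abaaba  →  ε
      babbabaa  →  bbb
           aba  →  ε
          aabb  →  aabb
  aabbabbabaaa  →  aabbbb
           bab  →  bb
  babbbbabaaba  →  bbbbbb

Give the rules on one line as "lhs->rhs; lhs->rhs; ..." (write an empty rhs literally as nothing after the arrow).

aba->; ba->b; baa->

  | bbaabbaaba => bbbaaba => bbba => bbb
  | bbbbabaaa => bbbbbaaa => bbbba => bbbb
  | abbbb
  | aaababbabb => aabbabb => aabbbb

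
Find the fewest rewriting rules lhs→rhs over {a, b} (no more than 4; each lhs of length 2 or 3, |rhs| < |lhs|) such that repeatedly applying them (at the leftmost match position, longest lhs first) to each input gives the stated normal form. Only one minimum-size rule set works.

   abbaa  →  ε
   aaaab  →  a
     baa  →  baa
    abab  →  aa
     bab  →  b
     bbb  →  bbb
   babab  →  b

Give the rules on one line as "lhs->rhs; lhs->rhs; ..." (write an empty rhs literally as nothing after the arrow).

  | abbaa => abaa => aaa => ε
  | aaaab => ab => a
  | baa
  | abab => aab => aa

aaa->; ab->a; bab->b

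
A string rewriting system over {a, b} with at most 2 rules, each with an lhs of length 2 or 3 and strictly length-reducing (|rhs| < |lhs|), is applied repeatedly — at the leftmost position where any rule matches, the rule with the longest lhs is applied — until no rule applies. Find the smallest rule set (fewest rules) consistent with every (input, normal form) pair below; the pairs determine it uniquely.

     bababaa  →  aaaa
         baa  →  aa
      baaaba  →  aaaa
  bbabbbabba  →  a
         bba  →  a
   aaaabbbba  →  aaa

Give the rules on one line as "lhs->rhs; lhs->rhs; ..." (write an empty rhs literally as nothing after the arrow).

  | bababaa => ababaa => aabaa => aaaa
  | baa => aa
  | baaaba => aaaba => aaaa
  | bbabbbabba => babbbabba => abbbabba => babba => abba => a

abb->; ba->a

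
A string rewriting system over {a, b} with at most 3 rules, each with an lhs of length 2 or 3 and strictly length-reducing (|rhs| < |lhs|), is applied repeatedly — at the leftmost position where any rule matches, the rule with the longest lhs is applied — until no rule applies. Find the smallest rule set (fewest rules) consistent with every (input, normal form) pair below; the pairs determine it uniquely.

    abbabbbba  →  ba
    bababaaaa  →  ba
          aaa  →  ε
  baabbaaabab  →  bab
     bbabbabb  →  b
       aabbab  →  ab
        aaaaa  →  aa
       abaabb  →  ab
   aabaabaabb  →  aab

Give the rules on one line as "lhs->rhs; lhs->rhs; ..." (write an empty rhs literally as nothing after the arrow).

aaa->; aba->; bb->b

  | abbabbbba => ababbbba => bbbba => bbba => bba => ba
  | bababaaaa => bbaaaa => baaaa => ba
  | aaa => ε
  | baabbaaabab => baabaaabab => baaabab => bbab => bab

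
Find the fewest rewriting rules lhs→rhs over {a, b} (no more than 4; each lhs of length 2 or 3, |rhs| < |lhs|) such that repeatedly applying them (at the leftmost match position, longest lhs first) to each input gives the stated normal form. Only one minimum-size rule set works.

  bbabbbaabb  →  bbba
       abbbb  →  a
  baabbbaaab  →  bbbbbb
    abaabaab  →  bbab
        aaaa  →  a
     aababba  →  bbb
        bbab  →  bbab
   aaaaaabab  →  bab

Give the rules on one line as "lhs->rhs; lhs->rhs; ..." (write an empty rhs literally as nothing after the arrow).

aa->b; aaa->; aba->b; abb->a

  | bbabbbaabb => bbabaabb => bbbabb => bbba
  | abbbb => abb => a
  | baabbbaaab => bbbbbaaab => bbbbbb
  | abaabaab => babaab => bbab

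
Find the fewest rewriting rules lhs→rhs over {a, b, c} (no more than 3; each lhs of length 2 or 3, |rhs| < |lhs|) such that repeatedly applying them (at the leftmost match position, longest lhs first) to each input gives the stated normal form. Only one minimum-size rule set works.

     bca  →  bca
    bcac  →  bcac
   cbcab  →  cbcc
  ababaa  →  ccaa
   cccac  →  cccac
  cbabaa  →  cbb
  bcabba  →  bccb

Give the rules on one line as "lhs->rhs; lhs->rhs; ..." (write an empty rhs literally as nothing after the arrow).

ab->c; ba->b

  | bca
  | bcac
  | cbcab => cbcc
  | ababaa => cabaa => ccaa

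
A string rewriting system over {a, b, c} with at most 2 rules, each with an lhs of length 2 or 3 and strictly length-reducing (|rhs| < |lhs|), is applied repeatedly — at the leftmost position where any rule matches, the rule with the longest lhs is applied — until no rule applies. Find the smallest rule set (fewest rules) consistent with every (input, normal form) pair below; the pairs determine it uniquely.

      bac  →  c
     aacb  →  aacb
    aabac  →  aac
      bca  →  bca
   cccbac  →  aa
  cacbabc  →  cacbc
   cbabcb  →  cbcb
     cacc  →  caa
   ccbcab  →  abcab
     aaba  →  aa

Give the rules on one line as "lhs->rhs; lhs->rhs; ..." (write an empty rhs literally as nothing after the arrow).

ba->; cc->a

  | bac => c
  | aacb
  | aabac => aac
  | bca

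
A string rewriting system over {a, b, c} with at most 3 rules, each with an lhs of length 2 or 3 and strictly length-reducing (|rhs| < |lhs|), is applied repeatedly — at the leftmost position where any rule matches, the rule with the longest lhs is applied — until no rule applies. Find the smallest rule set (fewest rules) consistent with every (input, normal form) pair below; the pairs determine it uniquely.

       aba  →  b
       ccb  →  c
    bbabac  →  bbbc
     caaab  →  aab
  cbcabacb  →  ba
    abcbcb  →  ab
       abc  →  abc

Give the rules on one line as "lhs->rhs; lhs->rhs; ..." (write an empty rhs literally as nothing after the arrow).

aba->b; ca->; cb->

  | aba => b
  | ccb => c
  | bbabac => bbbc
  | caaab => aab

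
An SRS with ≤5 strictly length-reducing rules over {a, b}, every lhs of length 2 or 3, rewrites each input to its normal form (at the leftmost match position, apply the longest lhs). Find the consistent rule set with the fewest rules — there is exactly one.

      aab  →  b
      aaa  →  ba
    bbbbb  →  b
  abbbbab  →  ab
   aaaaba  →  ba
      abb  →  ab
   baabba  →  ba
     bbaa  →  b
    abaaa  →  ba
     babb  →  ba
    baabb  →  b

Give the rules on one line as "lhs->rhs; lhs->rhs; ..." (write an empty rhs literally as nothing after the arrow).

aa->b; aba->a; bab->ba; bb->b

  | aab => bb => b
  | aaa => ba
  | bbbbb => bbbb => bbb => bb => b
  | abbbbab => abbbab => abbab => abab => ab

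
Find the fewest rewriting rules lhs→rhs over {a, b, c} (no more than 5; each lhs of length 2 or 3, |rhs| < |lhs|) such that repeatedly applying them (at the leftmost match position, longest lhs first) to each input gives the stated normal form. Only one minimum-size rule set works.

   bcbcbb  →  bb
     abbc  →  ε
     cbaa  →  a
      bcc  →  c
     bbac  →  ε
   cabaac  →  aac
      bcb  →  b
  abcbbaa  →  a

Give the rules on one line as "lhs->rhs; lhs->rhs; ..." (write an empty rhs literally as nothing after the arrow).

  | bcbcbb => bcbb => bb
  | abbc => bc => ε
  | cbaa => ca => a
  | bcc => c

abb->b; ba->; bc->; ca->a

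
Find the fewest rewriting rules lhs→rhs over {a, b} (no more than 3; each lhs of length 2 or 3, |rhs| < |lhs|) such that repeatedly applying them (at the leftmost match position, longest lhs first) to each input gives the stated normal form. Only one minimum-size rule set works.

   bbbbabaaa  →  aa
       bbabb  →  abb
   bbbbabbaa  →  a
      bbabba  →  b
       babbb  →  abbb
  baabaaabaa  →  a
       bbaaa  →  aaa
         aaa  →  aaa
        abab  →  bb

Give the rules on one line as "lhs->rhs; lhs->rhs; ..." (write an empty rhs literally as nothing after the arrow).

aba->b; ba->a

  | bbbbabaaa => bbbabaaa => bbabaaa => babaaa => abaaa => baa => aa
  | bbabb => babb => abb
  | bbbbabbaa => bbbabbaa => bbabbaa => babbaa => abbaa => abaa => ba => a
  | bbabba => babba => abba => aba => b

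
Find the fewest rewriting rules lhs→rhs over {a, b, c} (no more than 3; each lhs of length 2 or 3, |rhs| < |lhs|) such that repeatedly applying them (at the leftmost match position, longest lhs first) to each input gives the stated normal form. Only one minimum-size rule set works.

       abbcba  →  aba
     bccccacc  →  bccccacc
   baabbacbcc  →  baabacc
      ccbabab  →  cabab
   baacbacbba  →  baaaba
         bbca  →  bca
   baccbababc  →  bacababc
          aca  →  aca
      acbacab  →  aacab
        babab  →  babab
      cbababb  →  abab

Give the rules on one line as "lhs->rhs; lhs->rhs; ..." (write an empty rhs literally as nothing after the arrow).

bb->b; cb->

  | abbcba => abcba => aba
  | bccccacc
  | baabbacbcc => baabacbcc => baabacc
  | ccbabab => cabab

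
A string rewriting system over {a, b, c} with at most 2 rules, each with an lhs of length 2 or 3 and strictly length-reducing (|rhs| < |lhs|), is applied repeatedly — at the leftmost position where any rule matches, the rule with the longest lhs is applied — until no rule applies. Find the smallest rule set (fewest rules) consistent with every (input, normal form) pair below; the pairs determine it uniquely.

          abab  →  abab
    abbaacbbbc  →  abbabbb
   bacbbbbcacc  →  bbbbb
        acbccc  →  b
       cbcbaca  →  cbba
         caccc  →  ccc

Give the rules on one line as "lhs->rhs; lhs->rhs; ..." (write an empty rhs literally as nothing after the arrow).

  | abab
  | abbaacbbbc => abbabbbc => abbabbb
  | bacbbbbcacc => bbbbbcacc => bbbbbacc => bbbbbc => bbbbb
  | acbccc => bccc => bcc => bc => b

ac->; bc->b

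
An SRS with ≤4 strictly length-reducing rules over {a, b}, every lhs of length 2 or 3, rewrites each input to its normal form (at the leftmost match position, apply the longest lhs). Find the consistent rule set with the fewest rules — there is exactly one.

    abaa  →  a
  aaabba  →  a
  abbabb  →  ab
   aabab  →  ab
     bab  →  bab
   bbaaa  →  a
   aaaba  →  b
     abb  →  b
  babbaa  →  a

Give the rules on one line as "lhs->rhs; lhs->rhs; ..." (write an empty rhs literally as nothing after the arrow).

aa->b; aba->; bb->a; bba->bb

  | abaa => a
  | aaabba => babba => babb => baa => bb => a
  | abbabb => abbbb => aabb => bbb => ab
  | aabab => bbab => bbb => ab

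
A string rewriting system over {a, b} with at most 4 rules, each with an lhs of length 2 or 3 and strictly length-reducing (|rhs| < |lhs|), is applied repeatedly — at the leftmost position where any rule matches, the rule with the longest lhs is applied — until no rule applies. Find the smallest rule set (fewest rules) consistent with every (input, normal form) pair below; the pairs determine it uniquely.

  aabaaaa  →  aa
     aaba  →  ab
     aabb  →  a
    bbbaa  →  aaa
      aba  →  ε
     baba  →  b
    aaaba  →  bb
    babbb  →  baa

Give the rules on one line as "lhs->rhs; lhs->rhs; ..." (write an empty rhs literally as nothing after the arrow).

aab->bb; aba->; bba->ab; bbb->a

  | aabaaaa => bbaaaa => abaaa => aa
  | aaba => bba => ab
  | aabb => bbb => a
  | bbbaa => aaa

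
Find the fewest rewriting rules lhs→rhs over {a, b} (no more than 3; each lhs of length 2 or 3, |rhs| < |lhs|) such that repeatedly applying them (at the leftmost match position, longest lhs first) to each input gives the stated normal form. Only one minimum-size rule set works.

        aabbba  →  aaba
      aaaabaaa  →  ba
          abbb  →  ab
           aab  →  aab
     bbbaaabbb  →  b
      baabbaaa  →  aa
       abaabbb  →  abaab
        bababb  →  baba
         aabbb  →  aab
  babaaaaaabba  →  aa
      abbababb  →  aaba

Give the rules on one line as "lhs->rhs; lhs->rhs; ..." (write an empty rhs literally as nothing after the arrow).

aaa->b; bb->

  | aabbba => aaba
  | aaaabaaa => babaaa => babb => ba
  | abbb => ab
  | aab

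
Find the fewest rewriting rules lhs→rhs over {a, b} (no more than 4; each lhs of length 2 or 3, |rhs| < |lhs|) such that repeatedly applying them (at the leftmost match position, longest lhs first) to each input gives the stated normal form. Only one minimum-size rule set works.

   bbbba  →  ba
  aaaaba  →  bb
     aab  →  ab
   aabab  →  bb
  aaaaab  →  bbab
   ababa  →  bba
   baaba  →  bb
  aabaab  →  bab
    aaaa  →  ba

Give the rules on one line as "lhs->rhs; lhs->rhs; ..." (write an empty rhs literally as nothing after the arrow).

aa->a; aaa->ba; aba->b; bbb->

  | bbbba => ba
  | aaaaba => baaba => baba => bb
  | aab => ab
  | aabab => abab => bb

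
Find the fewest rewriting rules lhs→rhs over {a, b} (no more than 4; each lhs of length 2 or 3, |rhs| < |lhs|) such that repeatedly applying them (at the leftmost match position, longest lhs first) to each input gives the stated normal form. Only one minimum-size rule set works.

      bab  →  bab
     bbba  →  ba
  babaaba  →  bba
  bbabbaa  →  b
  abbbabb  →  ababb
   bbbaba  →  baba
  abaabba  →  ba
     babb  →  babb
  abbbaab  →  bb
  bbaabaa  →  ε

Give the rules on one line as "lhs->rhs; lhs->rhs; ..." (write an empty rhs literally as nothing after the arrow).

aa->; aaa->b; baa->aa; bbb->b

  | bab
  | bbba => ba
  | babaaba => baaaba => aaaba => bba
  | bbabbaa => bbabaa => bbaaa => baaa => aaa => b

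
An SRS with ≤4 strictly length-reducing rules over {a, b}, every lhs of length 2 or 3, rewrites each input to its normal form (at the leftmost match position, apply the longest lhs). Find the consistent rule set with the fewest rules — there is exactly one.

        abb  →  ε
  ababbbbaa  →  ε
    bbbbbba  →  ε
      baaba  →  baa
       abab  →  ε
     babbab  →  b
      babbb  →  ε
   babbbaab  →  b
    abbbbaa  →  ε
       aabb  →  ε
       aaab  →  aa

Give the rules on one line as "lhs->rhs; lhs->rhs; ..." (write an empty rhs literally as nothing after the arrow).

ab->; abb->bb; bb->; bba->bb

  | abb => bb => ε
  | ababbbbaa => abbbbaa => bbbbaa => bbaa => bba => bb => ε
  | bbbbbba => bbbba => bba => bb => ε
  | baaba => baa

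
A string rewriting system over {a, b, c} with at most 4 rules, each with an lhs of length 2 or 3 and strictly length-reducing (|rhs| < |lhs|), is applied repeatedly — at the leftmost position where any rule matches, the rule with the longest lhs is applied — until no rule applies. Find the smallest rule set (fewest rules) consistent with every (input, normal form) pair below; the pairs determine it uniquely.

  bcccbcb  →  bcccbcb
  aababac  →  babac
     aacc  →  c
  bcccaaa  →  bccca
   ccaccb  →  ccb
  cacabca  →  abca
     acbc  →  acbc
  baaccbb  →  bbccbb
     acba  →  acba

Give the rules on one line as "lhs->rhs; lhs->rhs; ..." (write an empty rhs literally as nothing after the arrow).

aa->; aac->; baa->bb; cac->

  | bcccbcb
  | aababac => babac
  | aacc => c
  | bcccaaa => bccca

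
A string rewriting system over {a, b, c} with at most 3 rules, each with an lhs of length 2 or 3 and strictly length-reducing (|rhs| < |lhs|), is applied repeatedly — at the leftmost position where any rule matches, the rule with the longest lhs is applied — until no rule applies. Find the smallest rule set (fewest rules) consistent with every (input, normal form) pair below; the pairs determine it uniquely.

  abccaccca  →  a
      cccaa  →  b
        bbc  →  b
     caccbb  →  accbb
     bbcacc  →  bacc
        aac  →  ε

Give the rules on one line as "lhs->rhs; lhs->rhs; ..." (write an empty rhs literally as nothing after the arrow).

aa->b; bc->; ca->a

  | abccaccca => acaccca => aaccca => bccca => cca => ca => a
  | cccaa => ccaa => caa => aa => b
  | bbc => b
  | caccbb => accbb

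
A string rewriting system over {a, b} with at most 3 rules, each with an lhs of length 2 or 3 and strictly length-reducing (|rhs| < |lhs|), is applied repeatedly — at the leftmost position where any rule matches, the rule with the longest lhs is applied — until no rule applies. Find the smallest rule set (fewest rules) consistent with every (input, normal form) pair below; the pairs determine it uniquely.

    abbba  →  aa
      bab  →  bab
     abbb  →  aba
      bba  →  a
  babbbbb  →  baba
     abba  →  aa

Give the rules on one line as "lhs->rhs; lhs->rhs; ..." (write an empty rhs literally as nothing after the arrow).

baa->a; bb->; bbb->ba

  | abbba => abaa => aa
  | bab
  | abbb => aba
  | bba => a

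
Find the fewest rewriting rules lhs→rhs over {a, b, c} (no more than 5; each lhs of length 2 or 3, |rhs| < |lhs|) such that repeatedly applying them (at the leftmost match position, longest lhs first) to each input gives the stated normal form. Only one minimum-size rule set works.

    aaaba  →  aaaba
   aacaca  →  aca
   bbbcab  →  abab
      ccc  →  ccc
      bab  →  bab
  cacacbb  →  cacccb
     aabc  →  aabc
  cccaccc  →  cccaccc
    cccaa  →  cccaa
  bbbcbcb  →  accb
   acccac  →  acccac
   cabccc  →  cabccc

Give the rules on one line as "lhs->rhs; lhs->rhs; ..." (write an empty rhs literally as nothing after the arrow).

  | aaaba
  | aacaca => aca
  | bbbcab => cbcab => abab
  | ccc

aac->; acb->cc; bb->c; cbc->ab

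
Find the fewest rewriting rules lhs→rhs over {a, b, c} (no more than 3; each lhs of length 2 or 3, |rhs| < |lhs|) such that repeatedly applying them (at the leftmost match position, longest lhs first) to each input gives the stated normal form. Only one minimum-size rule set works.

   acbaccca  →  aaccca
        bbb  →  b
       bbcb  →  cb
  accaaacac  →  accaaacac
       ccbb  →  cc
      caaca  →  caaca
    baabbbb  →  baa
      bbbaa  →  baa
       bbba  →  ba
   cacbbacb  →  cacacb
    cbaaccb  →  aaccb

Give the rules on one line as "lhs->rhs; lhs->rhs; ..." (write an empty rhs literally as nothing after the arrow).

bb->; cba->a

  | acbaccca => aaccca
  | bbb => b
  | bbcb => cb
  | accaaacac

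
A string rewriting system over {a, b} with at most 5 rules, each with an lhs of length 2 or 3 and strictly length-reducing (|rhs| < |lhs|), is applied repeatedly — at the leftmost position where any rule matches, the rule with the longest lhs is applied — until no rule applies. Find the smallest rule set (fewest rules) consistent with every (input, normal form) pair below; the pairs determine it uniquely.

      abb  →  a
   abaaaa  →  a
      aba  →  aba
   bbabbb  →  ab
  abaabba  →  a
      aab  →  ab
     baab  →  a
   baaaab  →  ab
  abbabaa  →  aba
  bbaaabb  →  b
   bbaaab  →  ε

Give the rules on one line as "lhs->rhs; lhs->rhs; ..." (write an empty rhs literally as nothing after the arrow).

aa->a; aaa->b; bab->aa; bb->

  | abb => a
  | abaaaa => abba => aa => a
  | aba
  | bbabbb => abbb => ab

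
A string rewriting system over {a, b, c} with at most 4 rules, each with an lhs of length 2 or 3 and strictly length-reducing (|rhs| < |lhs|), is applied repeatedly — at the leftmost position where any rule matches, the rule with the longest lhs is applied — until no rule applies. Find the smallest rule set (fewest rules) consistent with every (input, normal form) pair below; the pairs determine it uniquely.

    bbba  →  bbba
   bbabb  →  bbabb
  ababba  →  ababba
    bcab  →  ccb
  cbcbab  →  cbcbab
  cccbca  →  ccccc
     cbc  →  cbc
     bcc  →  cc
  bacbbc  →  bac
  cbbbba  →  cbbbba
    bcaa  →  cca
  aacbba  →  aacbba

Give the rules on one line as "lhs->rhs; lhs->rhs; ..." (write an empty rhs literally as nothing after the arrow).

bbc->; bca->cc; bcc->cc

  | bbba
  | bbabb
  | ababba
  | bcab => ccb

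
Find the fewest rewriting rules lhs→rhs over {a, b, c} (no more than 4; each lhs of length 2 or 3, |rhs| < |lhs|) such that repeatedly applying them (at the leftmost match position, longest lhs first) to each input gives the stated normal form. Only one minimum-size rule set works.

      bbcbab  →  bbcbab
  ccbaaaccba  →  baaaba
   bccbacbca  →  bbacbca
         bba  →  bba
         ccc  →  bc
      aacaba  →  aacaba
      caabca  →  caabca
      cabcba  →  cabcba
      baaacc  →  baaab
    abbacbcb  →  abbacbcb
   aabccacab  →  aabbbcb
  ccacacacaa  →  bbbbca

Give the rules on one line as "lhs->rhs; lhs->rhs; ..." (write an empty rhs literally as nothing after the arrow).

  | bbcbab
  | ccbaaaccba => baaaccba => baaaba
  | bccbacbca => bbacbca
  | bba

cc->b; cca->bc; ccb->b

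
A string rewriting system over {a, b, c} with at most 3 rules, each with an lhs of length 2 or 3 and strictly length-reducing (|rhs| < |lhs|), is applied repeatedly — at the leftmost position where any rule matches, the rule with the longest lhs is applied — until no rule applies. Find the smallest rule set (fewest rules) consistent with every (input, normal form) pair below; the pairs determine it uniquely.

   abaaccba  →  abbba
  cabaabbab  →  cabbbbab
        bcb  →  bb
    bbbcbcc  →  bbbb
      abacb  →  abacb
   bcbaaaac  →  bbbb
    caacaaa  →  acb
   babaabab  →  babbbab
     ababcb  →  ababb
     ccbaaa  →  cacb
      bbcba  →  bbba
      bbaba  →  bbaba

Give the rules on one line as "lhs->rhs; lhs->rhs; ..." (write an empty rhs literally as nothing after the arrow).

aa->b; bc->b; cba->ac

  | abaaccba => abbccba => abbcba => abbba
  | cabaabbab => cabbbbab
  | bcb => bb
  | bbbcbcc => bbbbcc => bbbbc => bbbb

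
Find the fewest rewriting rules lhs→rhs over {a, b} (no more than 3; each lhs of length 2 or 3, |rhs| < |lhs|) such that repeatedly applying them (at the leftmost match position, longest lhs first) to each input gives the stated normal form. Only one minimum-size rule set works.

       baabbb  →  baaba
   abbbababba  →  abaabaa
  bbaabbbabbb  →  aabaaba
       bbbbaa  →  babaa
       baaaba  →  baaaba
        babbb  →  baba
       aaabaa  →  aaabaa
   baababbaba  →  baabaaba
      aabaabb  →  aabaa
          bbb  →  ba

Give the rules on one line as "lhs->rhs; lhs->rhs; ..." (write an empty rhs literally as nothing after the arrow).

bb->; bbb->ba

  | baabbb => baaba
  | abbbababba => abaababba => abaabaa
  | bbaabbbabbb => aabbbabbb => aabaabbb => aabaaba
  | bbbbaa => babaa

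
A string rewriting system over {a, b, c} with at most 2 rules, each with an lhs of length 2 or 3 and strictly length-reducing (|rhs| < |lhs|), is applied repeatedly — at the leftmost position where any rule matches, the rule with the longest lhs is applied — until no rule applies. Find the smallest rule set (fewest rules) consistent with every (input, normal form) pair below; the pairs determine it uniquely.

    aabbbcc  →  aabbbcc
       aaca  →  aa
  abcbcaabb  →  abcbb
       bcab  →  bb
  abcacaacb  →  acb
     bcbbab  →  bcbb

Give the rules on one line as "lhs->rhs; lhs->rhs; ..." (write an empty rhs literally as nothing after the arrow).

ba->; ca->

  | aabbbcc
  | aaca => aa
  | abcbcaabb => abcbabb => abcbb
  | bcab => bb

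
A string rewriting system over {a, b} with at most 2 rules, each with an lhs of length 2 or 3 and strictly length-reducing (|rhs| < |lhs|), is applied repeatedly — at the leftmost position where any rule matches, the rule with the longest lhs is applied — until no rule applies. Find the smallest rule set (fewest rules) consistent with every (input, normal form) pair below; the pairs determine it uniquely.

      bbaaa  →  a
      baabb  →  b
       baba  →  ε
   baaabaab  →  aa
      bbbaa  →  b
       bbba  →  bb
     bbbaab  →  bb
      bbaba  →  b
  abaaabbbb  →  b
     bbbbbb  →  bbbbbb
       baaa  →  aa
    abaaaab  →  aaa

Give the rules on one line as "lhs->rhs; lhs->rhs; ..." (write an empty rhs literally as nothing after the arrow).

ab->; ba->

  | bbaaa => baa => a
  | baabb => abb => b
  | baba => ba => ε
  | baaabaab => aabaab => aaab => aa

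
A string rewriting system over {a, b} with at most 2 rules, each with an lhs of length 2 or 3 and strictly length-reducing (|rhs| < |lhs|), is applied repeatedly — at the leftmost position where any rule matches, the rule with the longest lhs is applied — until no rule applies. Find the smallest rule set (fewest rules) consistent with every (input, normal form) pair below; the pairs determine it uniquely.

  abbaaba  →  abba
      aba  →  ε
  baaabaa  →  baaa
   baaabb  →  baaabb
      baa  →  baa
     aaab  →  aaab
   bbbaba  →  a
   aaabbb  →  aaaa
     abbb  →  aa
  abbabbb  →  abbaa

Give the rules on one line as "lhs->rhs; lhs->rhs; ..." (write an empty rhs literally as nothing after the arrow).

aba->; bbb->a

  | abbaaba => abba
  | aba => ε
  | baaabaa => baaa
  | baaabb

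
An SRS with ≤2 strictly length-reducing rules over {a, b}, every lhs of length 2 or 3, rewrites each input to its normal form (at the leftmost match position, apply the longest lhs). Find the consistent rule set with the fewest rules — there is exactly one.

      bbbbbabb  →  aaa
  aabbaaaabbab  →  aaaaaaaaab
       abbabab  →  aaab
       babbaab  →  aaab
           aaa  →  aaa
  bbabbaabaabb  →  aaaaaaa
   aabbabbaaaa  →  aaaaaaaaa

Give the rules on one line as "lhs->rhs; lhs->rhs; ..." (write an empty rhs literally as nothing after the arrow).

ba->; bb->a

  | bbbbbabb => abbbabb => aababb => aabb => aaa
  | aabbaaaabbab => aaaaaaabbab => aaaaaaaaab
  | abbabab => aaabab => aaab
  | babbaab => bbaab => aaab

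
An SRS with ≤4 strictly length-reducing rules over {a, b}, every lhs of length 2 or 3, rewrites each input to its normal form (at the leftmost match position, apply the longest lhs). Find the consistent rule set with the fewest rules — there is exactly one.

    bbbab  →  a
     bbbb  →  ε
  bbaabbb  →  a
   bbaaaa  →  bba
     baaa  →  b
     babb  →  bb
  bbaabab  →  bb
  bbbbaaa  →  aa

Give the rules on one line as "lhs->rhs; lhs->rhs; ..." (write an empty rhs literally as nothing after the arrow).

  | bbbab => aab => a
  | bbbb => ab => ε
  | bbaabbb => bbabb => bbb => a
  | bbaaaa => bba

aaa->; ab->; aba->; bbb->a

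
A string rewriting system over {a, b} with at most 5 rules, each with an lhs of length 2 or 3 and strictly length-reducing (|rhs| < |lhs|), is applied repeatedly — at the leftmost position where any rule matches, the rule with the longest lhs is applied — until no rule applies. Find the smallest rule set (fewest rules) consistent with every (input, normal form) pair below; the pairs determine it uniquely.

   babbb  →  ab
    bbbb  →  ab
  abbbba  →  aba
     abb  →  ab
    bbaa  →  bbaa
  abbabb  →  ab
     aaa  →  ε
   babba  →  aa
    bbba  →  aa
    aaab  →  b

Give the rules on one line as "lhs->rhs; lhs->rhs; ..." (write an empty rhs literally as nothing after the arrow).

  | babbb => bbbb => ab
  | bbbb => ab
  | abbbba => abbba => abba => aba
  | abb => ab

aaa->; abb->ab; bab->bb; bbb->a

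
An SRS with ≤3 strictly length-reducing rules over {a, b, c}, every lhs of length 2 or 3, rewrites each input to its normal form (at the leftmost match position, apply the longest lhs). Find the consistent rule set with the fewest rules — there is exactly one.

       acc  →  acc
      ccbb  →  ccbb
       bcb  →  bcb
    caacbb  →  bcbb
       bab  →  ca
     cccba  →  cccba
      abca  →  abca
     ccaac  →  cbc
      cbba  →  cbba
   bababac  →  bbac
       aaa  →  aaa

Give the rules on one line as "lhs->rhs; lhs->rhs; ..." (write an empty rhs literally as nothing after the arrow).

  | acc
  | ccbb
  | bcb
  | caacbb => bcbb

bab->ca; caa->b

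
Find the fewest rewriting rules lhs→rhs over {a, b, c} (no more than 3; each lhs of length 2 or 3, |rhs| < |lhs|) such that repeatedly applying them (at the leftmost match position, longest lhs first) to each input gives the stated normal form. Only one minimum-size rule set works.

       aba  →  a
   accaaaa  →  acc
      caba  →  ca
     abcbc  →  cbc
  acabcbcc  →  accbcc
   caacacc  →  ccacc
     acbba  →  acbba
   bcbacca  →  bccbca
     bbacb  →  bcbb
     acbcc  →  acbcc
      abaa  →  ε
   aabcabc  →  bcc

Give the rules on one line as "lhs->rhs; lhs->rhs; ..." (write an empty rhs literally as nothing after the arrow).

  | aba => a
  | accaaaa => accaa => acc
  | caba => ca
  | abcbc => cbc

aa->; ab->; bac->cb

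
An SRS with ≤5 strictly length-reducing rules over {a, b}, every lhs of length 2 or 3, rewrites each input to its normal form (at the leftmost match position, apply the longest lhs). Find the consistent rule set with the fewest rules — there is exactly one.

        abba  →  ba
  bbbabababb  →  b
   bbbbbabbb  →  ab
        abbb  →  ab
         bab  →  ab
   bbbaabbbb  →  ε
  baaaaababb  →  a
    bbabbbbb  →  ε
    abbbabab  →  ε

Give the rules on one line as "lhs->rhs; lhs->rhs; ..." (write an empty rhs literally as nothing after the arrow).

  | abba => aaa => ba
  | bbbabababb => babababb => abababb => aababb => bbabb => aabb => bbb => b
  | bbbbbabbb => bbbabbb => babbb => abbb => ab
  | abbb => ab

aa->b; bab->ab; bb->; bba->aa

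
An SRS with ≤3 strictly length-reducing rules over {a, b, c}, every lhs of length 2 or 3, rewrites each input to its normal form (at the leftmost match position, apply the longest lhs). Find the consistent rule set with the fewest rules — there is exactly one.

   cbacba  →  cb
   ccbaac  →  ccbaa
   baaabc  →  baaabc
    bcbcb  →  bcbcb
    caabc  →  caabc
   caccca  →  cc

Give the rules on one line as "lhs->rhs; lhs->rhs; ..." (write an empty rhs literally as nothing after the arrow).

  | cbacba => cbaba => cb
  | ccbaac => ccbaa
  | baaabc
  | bcbcb

aba->; ac->a; aca->c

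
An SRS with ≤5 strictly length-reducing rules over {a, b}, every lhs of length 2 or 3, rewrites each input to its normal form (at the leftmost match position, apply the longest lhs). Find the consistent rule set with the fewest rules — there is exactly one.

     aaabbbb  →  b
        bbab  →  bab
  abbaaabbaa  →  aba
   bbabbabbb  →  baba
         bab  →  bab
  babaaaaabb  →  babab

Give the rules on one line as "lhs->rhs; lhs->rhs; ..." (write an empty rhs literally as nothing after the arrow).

  | aaabbbb => bbbbb => bb => b
  | bbab => bab
  | abbaaabbaa => abaaabbaa => abbbbaa => abaa => aba
  | bbabbabbb => babbabbb => bababbb => baba

aa->a; aaa->b; bb->b; bbb->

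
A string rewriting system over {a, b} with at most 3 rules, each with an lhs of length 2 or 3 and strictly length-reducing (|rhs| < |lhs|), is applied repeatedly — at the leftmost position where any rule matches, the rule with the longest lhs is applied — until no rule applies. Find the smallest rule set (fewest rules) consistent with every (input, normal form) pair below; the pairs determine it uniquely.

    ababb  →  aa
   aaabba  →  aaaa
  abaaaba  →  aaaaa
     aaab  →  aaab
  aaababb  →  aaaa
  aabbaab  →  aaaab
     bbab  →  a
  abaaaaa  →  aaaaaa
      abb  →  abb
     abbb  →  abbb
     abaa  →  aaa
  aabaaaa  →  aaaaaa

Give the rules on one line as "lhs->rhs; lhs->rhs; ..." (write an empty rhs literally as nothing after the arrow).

  | ababb => abab => aba => aa
  | aaabba => aaaba => aaaa
  | abaaaba => aaaaba => aaaaa
  | aaab

ba->a; bab->ba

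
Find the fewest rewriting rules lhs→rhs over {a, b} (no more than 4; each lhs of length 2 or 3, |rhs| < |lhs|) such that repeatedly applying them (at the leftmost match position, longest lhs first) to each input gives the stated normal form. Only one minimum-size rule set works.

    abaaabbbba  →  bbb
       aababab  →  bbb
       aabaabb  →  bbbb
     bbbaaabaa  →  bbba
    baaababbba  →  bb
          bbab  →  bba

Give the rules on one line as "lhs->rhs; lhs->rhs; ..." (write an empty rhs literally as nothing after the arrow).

  | abaaabbbba => bbaabbbba => babbbba => babbba => babba => baba => bbb
  | aababab => abbbab => abbab => abab => bbb
  | aabaabb => abbabb => ababb => bbbb
  | bbbaaabaa => bbaabaa => babaa => bbba

ab->a; aba->bb; baa->a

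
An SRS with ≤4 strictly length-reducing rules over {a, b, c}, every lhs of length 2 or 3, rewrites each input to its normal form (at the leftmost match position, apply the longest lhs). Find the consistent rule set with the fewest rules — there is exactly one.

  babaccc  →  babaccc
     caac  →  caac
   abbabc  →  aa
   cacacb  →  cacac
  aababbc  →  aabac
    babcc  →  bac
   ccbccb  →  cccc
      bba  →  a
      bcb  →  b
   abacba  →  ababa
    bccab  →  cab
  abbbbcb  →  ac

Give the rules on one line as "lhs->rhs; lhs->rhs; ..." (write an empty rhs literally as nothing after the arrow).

bb->; bc->; cb->c; cba->ba

  | babaccc
  | caac
  | abbabc => aabc => aa
  | cacacb => cacac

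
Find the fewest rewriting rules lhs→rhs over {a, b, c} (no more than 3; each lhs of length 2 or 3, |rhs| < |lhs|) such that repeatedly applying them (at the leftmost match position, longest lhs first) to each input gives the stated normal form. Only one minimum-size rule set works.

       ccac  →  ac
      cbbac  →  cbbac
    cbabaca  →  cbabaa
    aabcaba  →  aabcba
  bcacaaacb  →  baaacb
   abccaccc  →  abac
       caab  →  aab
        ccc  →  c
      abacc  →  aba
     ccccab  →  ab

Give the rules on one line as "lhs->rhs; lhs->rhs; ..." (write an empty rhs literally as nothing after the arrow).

  | ccac => ac
  | cbbac
  | cbabaca => cbabaa
  | aabcaba => aabcba

bca->bc; ca->a; cc->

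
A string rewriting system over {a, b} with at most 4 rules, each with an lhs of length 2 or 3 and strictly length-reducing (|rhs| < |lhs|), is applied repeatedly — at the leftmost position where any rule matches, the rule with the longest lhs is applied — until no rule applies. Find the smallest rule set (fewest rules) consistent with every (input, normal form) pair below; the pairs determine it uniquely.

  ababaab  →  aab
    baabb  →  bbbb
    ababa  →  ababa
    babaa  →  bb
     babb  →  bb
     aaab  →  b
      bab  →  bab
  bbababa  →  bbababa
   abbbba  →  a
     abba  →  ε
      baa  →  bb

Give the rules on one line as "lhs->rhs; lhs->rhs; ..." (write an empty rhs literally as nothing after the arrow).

aaa->; abb->aa; baa->bb

  | ababaab => ababbb => abaab => abbb => aab
  | baabb => bbbb
  | ababa
  | babaa => babb => baa => bb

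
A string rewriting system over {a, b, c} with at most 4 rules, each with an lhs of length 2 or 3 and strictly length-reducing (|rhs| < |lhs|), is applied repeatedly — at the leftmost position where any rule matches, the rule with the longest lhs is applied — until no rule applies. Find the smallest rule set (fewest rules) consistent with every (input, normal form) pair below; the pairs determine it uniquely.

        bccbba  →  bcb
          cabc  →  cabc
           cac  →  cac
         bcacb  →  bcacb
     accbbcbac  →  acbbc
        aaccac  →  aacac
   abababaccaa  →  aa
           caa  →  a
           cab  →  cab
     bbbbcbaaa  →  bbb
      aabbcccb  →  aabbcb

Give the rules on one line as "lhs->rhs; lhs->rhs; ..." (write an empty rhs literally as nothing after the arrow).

  | bccbba => bcbba => bcb
  | cabc
  | cac
  | bcacb

ba->; caa->a; cc->c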